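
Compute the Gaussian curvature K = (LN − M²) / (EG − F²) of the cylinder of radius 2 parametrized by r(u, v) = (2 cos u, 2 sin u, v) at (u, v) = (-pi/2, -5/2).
K = 0

Coefficients of the first fundamental form: E = 4, F = 0, G = 1.
Coefficients of the second fundamental form: L = -2, M = 0, N = 0.
Assemble K = (LN − M²)/(EG − F²) = 0. At (u, v) = (-pi/2, -5/2): K = 0.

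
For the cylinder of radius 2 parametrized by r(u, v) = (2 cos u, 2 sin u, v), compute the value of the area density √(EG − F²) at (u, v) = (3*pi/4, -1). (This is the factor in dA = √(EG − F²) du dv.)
√(EG − F²)|_{(3*pi/4, -1)} = 2

E = 4, F = 0, G = 1, so EG − F² = 4. Taking the positive square root: √(EG − F²) = 2. At (u, v) = (3*pi/4, -1): 2.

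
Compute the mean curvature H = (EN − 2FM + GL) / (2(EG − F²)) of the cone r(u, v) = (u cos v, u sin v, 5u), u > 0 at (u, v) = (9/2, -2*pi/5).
H = 5*sqrt(26)/234

With E = 26, F = 0, G = u^2, L = 0, M = 0, N = 5*sqrt(26)*u^2/(26*Abs(u)), assemble
  H = (EN − 2FM + GL) / (2(EG − F²)) = 5*sqrt(26)/(52*Abs(u)).
At (u, v) = (9/2, -2*pi/5): H = 5*sqrt(26)/234.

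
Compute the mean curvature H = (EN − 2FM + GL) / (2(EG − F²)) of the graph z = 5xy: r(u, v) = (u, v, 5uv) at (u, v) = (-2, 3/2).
H = 3000*sqrt(629)/395641

With E = 25*v^2 + 1, F = 25*u*v, G = 25*u^2 + 1, L = 0, M = 5/sqrt(25*u^2 + 25*v^2 + 1), N = 0, assemble
  H = (EN − 2FM + GL) / (2(EG − F²)) = -125*u*v/(25*u^2 + 25*v^2 + 1)^(3/2).
At (u, v) = (-2, 3/2): H = 3000*sqrt(629)/395641.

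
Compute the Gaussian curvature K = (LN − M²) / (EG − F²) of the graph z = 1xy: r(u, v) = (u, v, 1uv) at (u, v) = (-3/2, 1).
K = -16/289

Coefficients of the first fundamental form: E = v^2 + 1, F = u*v, G = u^2 + 1.
Coefficients of the second fundamental form: L = 0, M = 1/sqrt(u^2 + v^2 + 1), N = 0.
Assemble K = (LN − M²)/(EG − F²) = 1/((u^2*v^2 - (u^2 + 1)*(v^2 + 1))*(u^2 + v^2 + 1)). At (u, v) = (-3/2, 1): K = -16/289.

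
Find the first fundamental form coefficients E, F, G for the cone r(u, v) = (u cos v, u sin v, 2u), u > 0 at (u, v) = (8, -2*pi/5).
E = 5;  F = 0;  G = 64

Partials: r_u = (cos(v), sin(v), 2), r_v = (-u*sin(v), u*cos(v), 0). As functions of (u, v):
  E = r_u · r_u = 5,
  F = r_u · r_v = 0,
  G = r_v · r_v = u^2.
Evaluating at (u, v) = (8, -2*pi/5): E = 5, F = 0, G = 64.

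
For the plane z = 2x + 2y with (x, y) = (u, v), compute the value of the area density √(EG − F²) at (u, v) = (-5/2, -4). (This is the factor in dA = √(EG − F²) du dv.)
√(EG − F²)|_{(-5/2, -4)} = 3

E = 5, F = 4, G = 5, so EG − F² = 9. Taking the positive square root: √(EG − F²) = 3. At (u, v) = (-5/2, -4): 3.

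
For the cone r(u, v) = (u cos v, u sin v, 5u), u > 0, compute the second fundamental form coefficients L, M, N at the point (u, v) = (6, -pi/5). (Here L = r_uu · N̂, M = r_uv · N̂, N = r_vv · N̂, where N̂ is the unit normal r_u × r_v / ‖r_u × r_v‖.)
L = 0;  M = 0;  N = 15*sqrt(26)/13

Compute the unit normal N̂(u, v) = (-5*sqrt(26)*u*cos(v)/(26*Abs(u)), -5*sqrt(26)*u*sin(v)/(26*Abs(u)), sqrt(26)*u/(26*Abs(u))), and the second partials r_uu, r_uv, r_vv. Take dot products:
  L(u, v) = r_uu · N̂ = 0,
  M(u, v) = r_uv · N̂ = 0,
  N(u, v) = r_vv · N̂ = 5*sqrt(26)*u^2/(26*Abs(u)).
Evaluating at (u, v) = (6, -pi/5):
  L = 0, M = 0, N = 15*sqrt(26)/13.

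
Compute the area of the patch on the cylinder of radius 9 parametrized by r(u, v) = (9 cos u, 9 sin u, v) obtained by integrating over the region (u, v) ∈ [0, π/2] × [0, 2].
Area = 9*pi

Area = ∫∫ √(EG − F²) du dv with √(EG − F²) = 9. Integrating over [0, π/2] × [0, 2] gives 9*pi.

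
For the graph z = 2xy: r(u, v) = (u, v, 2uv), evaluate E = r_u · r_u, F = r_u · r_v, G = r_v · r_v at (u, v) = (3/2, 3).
E = 37;  F = 18;  G = 10

Partials: r_u = (1, 0, 2*v), r_v = (0, 1, 2*u). As functions of (u, v):
  E = r_u · r_u = 4*v^2 + 1,
  F = r_u · r_v = 4*u*v,
  G = r_v · r_v = 4*u^2 + 1.
Evaluating at (u, v) = (3/2, 3): E = 37, F = 18, G = 10.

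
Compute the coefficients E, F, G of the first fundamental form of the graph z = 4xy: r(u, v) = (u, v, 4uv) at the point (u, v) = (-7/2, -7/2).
E = 197;  F = 196;  G = 197

Partials: r_u = (1, 0, 4*v), r_v = (0, 1, 4*u). As functions of (u, v):
  E = r_u · r_u = 16*v^2 + 1,
  F = r_u · r_v = 16*u*v,
  G = r_v · r_v = 16*u^2 + 1.
Evaluating at (u, v) = (-7/2, -7/2): E = 197, F = 196, G = 197.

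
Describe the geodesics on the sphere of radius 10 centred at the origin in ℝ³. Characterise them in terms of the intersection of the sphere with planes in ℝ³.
Geodesics on the sphere of radius 10 are great circles — circles of radius 10 obtained as the intersection of the sphere with planes through the origin (the centre of the sphere).

A curve α(t) of nonzero constant speed on the sphere of radius 10 is a geodesic iff its acceleration α̈ is everywhere normal to the surface, i.e. parallel to the radial vector α(t). Then d/dt(α × α̇) = α̇ × α̇ + α × α̈ = 0, so α × α̇ is a constant vector n ≠ 0 and α(t) · n = 0 for all t: α lies in the plane through the origin with normal n. The intersection of that plane with the sphere is a circle of radius 10 (a great circle). Conversely, a great circle traversed at constant speed has centripetal acceleration pointing at the origin, hence normal to the sphere, so every great circle is a geodesic.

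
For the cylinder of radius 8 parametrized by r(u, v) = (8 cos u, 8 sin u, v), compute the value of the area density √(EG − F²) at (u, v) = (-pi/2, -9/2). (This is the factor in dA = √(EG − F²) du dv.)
√(EG − F²)|_{(-pi/2, -9/2)} = 8

E = 64, F = 0, G = 1, so EG − F² = 64. Taking the positive square root: √(EG − F²) = 8. At (u, v) = (-pi/2, -9/2): 8.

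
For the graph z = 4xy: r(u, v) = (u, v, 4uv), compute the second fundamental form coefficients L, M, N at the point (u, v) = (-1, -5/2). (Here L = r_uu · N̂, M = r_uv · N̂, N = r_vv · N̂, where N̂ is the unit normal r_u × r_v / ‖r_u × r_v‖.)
L = 0;  M = 4*sqrt(13)/39;  N = 0

Compute the unit normal N̂(u, v) = (-4*v/sqrt(16*u^2 + 16*v^2 + 1), -4*u/sqrt(16*u^2 + 16*v^2 + 1), 1/sqrt(16*u^2 + 16*v^2 + 1)), and the second partials r_uu, r_uv, r_vv. Take dot products:
  L(u, v) = r_uu · N̂ = 0,
  M(u, v) = r_uv · N̂ = 4/sqrt(16*u^2 + 16*v^2 + 1),
  N(u, v) = r_vv · N̂ = 0.
Evaluating at (u, v) = (-1, -5/2):
  L = 0, M = 4*sqrt(13)/39, N = 0.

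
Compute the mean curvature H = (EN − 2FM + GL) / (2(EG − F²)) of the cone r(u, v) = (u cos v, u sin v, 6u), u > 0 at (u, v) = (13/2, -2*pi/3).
H = 6*sqrt(37)/481

With E = 37, F = 0, G = u^2, L = 0, M = 0, N = 6*sqrt(37)*u^2/(37*Abs(u)), assemble
  H = (EN − 2FM + GL) / (2(EG − F²)) = 3*sqrt(37)/(37*Abs(u)).
At (u, v) = (13/2, -2*pi/3): H = 6*sqrt(37)/481.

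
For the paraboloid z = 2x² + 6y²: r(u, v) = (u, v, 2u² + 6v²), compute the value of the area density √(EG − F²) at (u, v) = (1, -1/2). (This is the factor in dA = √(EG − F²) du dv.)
√(EG − F²)|_{(1, -1/2)} = sqrt(53)

E = 16*u^2 + 1, F = 48*u*v, G = 144*v^2 + 1, so EG − F² = 16*u^2 + 144*v^2 + 1. Taking the positive square root: √(EG − F²) = sqrt(16*u^2 + 144*v^2 + 1). At (u, v) = (1, -1/2): sqrt(53).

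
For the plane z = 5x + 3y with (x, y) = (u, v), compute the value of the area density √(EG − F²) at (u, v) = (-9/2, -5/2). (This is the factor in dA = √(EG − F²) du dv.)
√(EG − F²)|_{(-9/2, -5/2)} = sqrt(35)

E = 26, F = 15, G = 10, so EG − F² = 35. Taking the positive square root: √(EG − F²) = sqrt(35). At (u, v) = (-9/2, -5/2): sqrt(35).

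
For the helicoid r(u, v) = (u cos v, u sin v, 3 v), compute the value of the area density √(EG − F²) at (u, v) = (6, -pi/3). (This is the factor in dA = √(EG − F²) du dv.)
√(EG − F²)|_{(6, -pi/3)} = 3*sqrt(5)

E = 1, F = 0, G = u^2 + 9, so EG − F² = u^2 + 9. Taking the positive square root: √(EG − F²) = sqrt(u^2 + 9). At (u, v) = (6, -pi/3): 3*sqrt(5).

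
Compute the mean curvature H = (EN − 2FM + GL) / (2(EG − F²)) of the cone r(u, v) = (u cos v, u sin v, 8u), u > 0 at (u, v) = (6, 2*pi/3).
H = 2*sqrt(65)/195

With E = 65, F = 0, G = u^2, L = 0, M = 0, N = 8*sqrt(65)*u^2/(65*Abs(u)), assemble
  H = (EN − 2FM + GL) / (2(EG − F²)) = 4*sqrt(65)/(65*Abs(u)).
At (u, v) = (6, 2*pi/3): H = 2*sqrt(65)/195.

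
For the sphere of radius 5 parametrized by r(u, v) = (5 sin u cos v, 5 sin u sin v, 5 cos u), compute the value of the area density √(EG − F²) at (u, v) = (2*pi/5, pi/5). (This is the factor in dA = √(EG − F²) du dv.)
√(EG − F²)|_{(2*pi/5, pi/5)} = 25*sqrt(2*sqrt(5) + 10)/4

E = 25, F = 0, G = 25*sin(u)^2, so EG − F² = 625*sin(u)^2. Taking the positive square root: √(EG − F²) = 25*Abs(sin(u)). At (u, v) = (2*pi/5, pi/5): 25*sqrt(2*sqrt(5) + 10)/4.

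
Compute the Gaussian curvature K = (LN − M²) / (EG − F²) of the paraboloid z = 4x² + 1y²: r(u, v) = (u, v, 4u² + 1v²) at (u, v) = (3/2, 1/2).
K = 4/5329

Coefficients of the first fundamental form: E = 64*u^2 + 1, F = 16*u*v, G = 4*v^2 + 1.
Coefficients of the second fundamental form: L = 8/sqrt(64*u^2 + 4*v^2 + 1), M = 0, N = 2/sqrt(64*u^2 + 4*v^2 + 1).
Assemble K = (LN − M²)/(EG − F²) = 16/(4096*u^4 + 512*u^2*v^2 + 128*u^2 + 16*v^4 + 8*v^2 + 1). At (u, v) = (3/2, 1/2): K = 4/5329.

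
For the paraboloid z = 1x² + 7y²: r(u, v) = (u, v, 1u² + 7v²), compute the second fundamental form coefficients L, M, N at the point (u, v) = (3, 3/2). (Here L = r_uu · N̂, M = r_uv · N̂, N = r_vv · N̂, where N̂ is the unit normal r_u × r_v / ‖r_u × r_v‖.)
L = sqrt(478)/239;  M = 0;  N = 7*sqrt(478)/239

Compute the unit normal N̂(u, v) = (-2*u/sqrt(4*u^2 + 196*v^2 + 1), -14*v/sqrt(4*u^2 + 196*v^2 + 1), 1/sqrt(4*u^2 + 196*v^2 + 1)), and the second partials r_uu, r_uv, r_vv. Take dot products:
  L(u, v) = r_uu · N̂ = 2/sqrt(4*u^2 + 196*v^2 + 1),
  M(u, v) = r_uv · N̂ = 0,
  N(u, v) = r_vv · N̂ = 14/sqrt(4*u^2 + 196*v^2 + 1).
Evaluating at (u, v) = (3, 3/2):
  L = sqrt(478)/239, M = 0, N = 7*sqrt(478)/239.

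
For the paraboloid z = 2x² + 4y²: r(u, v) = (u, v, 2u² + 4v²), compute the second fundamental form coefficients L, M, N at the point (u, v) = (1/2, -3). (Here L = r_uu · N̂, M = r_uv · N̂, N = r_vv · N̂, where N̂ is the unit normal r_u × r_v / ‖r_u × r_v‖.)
L = 4*sqrt(581)/581;  M = 0;  N = 8*sqrt(581)/581

Compute the unit normal N̂(u, v) = (-4*u/sqrt(16*u^2 + 64*v^2 + 1), -8*v/sqrt(16*u^2 + 64*v^2 + 1), 1/sqrt(16*u^2 + 64*v^2 + 1)), and the second partials r_uu, r_uv, r_vv. Take dot products:
  L(u, v) = r_uu · N̂ = 4/sqrt(16*u^2 + 64*v^2 + 1),
  M(u, v) = r_uv · N̂ = 0,
  N(u, v) = r_vv · N̂ = 8/sqrt(16*u^2 + 64*v^2 + 1).
Evaluating at (u, v) = (1/2, -3):
  L = 4*sqrt(581)/581, M = 0, N = 8*sqrt(581)/581.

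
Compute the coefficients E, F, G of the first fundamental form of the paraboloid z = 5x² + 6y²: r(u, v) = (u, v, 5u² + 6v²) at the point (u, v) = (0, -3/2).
E = 1;  F = 0;  G = 325

Partials: r_u = (1, 0, 10*u), r_v = (0, 1, 12*v). As functions of (u, v):
  E = r_u · r_u = 100*u^2 + 1,
  F = r_u · r_v = 120*u*v,
  G = r_v · r_v = 144*v^2 + 1.
Evaluating at (u, v) = (0, -3/2): E = 1, F = 0, G = 325.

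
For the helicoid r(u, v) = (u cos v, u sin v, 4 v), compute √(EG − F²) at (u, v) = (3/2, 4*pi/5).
√(EG − F²)|_{(3/2, 4*pi/5)} = sqrt(73)/2

E = 1, F = 0, G = u^2 + 16; EG − F² = u^2 + 16; √(EG − F²) = sqrt(u^2 + 16). At the given point: sqrt(73)/2.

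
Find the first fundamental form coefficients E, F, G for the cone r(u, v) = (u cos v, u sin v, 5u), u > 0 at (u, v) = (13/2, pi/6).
E = 26;  F = 0;  G = 169/4

Partials: r_u = (cos(v), sin(v), 5), r_v = (-u*sin(v), u*cos(v), 0). As functions of (u, v):
  E = r_u · r_u = 26,
  F = r_u · r_v = 0,
  G = r_v · r_v = u^2.
Evaluating at (u, v) = (13/2, pi/6): E = 26, F = 0, G = 169/4.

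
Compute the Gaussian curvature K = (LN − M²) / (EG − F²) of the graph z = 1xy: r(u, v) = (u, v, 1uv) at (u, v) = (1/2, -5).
K = -16/11025

Coefficients of the first fundamental form: E = v^2 + 1, F = u*v, G = u^2 + 1.
Coefficients of the second fundamental form: L = 0, M = 1/sqrt(u^2 + v^2 + 1), N = 0.
Assemble K = (LN − M²)/(EG − F²) = 1/((u^2*v^2 - (u^2 + 1)*(v^2 + 1))*(u^2 + v^2 + 1)). At (u, v) = (1/2, -5): K = -16/11025.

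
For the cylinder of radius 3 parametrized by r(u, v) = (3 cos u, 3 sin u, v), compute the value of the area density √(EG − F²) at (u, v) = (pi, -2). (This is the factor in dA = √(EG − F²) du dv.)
√(EG − F²)|_{(pi, -2)} = 3

E = 9, F = 0, G = 1, so EG − F² = 9. Taking the positive square root: √(EG − F²) = 3. At (u, v) = (pi, -2): 3.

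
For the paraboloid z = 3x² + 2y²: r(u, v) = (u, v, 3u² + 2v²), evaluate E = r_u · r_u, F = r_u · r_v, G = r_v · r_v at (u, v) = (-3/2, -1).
E = 82;  F = 36;  G = 17

Partials: r_u = (1, 0, 6*u), r_v = (0, 1, 4*v). As functions of (u, v):
  E = r_u · r_u = 36*u^2 + 1,
  F = r_u · r_v = 24*u*v,
  G = r_v · r_v = 16*v^2 + 1.
Evaluating at (u, v) = (-3/2, -1): E = 82, F = 36, G = 17.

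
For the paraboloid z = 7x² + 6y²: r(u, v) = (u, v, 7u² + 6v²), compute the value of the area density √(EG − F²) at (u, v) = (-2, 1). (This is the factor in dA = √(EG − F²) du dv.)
√(EG − F²)|_{(-2, 1)} = sqrt(929)

E = 196*u^2 + 1, F = 168*u*v, G = 144*v^2 + 1, so EG − F² = 196*u^2 + 144*v^2 + 1. Taking the positive square root: √(EG − F²) = sqrt(196*u^2 + 144*v^2 + 1). At (u, v) = (-2, 1): sqrt(929).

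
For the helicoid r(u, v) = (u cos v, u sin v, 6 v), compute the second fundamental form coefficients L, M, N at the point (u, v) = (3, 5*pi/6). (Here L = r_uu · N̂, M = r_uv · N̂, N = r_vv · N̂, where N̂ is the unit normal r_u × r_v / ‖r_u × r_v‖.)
L = 0;  M = -2*sqrt(5)/5;  N = 0

Compute the unit normal N̂(u, v) = (6*sin(v)/sqrt(u^2 + 36), -6*cos(v)/sqrt(u^2 + 36), u/sqrt(u^2 + 36)), and the second partials r_uu, r_uv, r_vv. Take dot products:
  L(u, v) = r_uu · N̂ = 0,
  M(u, v) = r_uv · N̂ = -6/sqrt(u^2 + 36),
  N(u, v) = r_vv · N̂ = 0.
Evaluating at (u, v) = (3, 5*pi/6):
  L = 0, M = -2*sqrt(5)/5, N = 0.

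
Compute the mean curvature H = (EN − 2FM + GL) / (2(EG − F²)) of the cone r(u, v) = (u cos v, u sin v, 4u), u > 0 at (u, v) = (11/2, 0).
H = 4*sqrt(17)/187

With E = 17, F = 0, G = u^2, L = 0, M = 0, N = 4*sqrt(17)*u^2/(17*Abs(u)), assemble
  H = (EN − 2FM + GL) / (2(EG − F²)) = 2*sqrt(17)/(17*Abs(u)).
At (u, v) = (11/2, 0): H = 4*sqrt(17)/187.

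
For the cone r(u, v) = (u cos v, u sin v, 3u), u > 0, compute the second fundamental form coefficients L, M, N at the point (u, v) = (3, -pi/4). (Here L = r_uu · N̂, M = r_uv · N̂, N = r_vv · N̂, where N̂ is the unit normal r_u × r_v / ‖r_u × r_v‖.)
L = 0;  M = 0;  N = 9*sqrt(10)/10

Compute the unit normal N̂(u, v) = (-3*sqrt(10)*u*cos(v)/(10*Abs(u)), -3*sqrt(10)*u*sin(v)/(10*Abs(u)), sqrt(10)*u/(10*Abs(u))), and the second partials r_uu, r_uv, r_vv. Take dot products:
  L(u, v) = r_uu · N̂ = 0,
  M(u, v) = r_uv · N̂ = 0,
  N(u, v) = r_vv · N̂ = 3*sqrt(10)*u^2/(10*Abs(u)).
Evaluating at (u, v) = (3, -pi/4):
  L = 0, M = 0, N = 9*sqrt(10)/10.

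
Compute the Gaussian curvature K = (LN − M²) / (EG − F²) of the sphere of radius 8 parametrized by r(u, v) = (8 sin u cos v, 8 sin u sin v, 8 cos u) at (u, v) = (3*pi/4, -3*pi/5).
K = 1/64

Coefficients of the first fundamental form: E = 64, F = 0, G = 64*sin(u)^2.
Coefficients of the second fundamental form: L = -8*sin(u)/Abs(sin(u)), M = 0, N = -8*sin(u)^3/Abs(sin(u)).
Assemble K = (LN − M²)/(EG − F²) = 1/64. At (u, v) = (3*pi/4, -3*pi/5): K = 1/64.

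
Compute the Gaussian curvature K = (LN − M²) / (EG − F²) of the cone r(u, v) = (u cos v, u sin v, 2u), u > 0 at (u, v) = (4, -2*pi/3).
K = 0

Coefficients of the first fundamental form: E = 5, F = 0, G = u^2.
Coefficients of the second fundamental form: L = 0, M = 0, N = 2*sqrt(5)*u^2/(5*Abs(u)).
Assemble K = (LN − M²)/(EG − F²) = 0. At (u, v) = (4, -2*pi/3): K = 0.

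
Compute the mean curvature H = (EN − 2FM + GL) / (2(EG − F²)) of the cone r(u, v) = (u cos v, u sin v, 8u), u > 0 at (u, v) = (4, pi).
H = sqrt(65)/65

With E = 65, F = 0, G = u^2, L = 0, M = 0, N = 8*sqrt(65)*u^2/(65*Abs(u)), assemble
  H = (EN − 2FM + GL) / (2(EG − F²)) = 4*sqrt(65)/(65*Abs(u)).
At (u, v) = (4, pi): H = sqrt(65)/65.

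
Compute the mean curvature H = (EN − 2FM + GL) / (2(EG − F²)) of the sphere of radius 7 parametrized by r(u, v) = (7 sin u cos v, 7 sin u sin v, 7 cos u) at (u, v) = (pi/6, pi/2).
H = -1/7

With E = 49, F = 0, G = 49*sin(u)^2, L = -7*sin(u)/Abs(sin(u)), M = 0, N = -7*sin(u)^3/Abs(sin(u)), assemble
  H = (EN − 2FM + GL) / (2(EG − F²)) = -sin(u)/(7*Abs(sin(u))).
At (u, v) = (pi/6, pi/2): H = -1/7.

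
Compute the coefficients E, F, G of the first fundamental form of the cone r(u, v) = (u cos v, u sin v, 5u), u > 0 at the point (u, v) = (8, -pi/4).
E = 26;  F = 0;  G = 64

Partials: r_u = (cos(v), sin(v), 5), r_v = (-u*sin(v), u*cos(v), 0). As functions of (u, v):
  E = r_u · r_u = 26,
  F = r_u · r_v = 0,
  G = r_v · r_v = u^2.
Evaluating at (u, v) = (8, -pi/4): E = 26, F = 0, G = 64.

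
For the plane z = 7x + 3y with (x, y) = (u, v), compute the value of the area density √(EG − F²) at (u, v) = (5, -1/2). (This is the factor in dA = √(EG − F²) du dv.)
√(EG − F²)|_{(5, -1/2)} = sqrt(59)

E = 50, F = 21, G = 10, so EG − F² = 59. Taking the positive square root: √(EG − F²) = sqrt(59). At (u, v) = (5, -1/2): sqrt(59).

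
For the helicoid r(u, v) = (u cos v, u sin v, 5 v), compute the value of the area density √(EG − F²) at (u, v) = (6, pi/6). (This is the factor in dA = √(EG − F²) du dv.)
√(EG − F²)|_{(6, pi/6)} = sqrt(61)

E = 1, F = 0, G = u^2 + 25, so EG − F² = u^2 + 25. Taking the positive square root: √(EG − F²) = sqrt(u^2 + 25). At (u, v) = (6, pi/6): sqrt(61).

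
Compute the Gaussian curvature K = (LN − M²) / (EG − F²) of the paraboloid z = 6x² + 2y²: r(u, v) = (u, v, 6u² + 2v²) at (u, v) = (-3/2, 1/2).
K = 48/108241

Coefficients of the first fundamental form: E = 144*u^2 + 1, F = 48*u*v, G = 16*v^2 + 1.
Coefficients of the second fundamental form: L = 12/sqrt(144*u^2 + 16*v^2 + 1), M = 0, N = 4/sqrt(144*u^2 + 16*v^2 + 1).
Assemble K = (LN − M²)/(EG − F²) = 48/(20736*u^4 + 4608*u^2*v^2 + 288*u^2 + 256*v^4 + 32*v^2 + 1). At (u, v) = (-3/2, 1/2): K = 48/108241.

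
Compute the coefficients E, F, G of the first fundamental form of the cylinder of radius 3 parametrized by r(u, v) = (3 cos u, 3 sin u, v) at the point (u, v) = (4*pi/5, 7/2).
E = 9;  F = 0;  G = 1

Partials: r_u = (-3*sin(u), 3*cos(u), 0), r_v = (0, 0, 1). As functions of (u, v):
  E = r_u · r_u = 9,
  F = r_u · r_v = 0,
  G = r_v · r_v = 1.
Evaluating at (u, v) = (4*pi/5, 7/2): E = 9, F = 0, G = 1.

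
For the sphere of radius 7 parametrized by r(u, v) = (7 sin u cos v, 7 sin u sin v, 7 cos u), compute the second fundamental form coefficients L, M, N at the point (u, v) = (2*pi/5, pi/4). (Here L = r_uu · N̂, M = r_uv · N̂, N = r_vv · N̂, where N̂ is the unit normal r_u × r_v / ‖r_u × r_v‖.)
L = -7;  M = 0;  N = -35/8 - 7*sqrt(5)/8

Compute the unit normal N̂(u, v) = (sin(u)^2*cos(v)/Abs(sin(u)), sin(u)^2*sin(v)/Abs(sin(u)), sin(2*u)/(2*Abs(sin(u)))), and the second partials r_uu, r_uv, r_vv. Take dot products:
  L(u, v) = r_uu · N̂ = -7*sin(u)/Abs(sin(u)),
  M(u, v) = r_uv · N̂ = 0,
  N(u, v) = r_vv · N̂ = -7*sin(u)^3/Abs(sin(u)).
Evaluating at (u, v) = (2*pi/5, pi/4):
  L = -7, M = 0, N = -35/8 - 7*sqrt(5)/8.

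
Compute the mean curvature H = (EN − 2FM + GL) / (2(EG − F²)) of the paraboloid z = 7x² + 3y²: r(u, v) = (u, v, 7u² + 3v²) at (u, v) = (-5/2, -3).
H = 5953*sqrt(62)/480500

With E = 196*u^2 + 1, F = 84*u*v, G = 36*v^2 + 1, L = 14/sqrt(196*u^2 + 36*v^2 + 1), M = 0, N = 6/sqrt(196*u^2 + 36*v^2 + 1), assemble
  H = (EN − 2FM + GL) / (2(EG − F²)) = 2*(294*u^2 + 126*v^2 + 5)/(196*u^2 + 36*v^2 + 1)^(3/2).
At (u, v) = (-5/2, -3): H = 5953*sqrt(62)/480500.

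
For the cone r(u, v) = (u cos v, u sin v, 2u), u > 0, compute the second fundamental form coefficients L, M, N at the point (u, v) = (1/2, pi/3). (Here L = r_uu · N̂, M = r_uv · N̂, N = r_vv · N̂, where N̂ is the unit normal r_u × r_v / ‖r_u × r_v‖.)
L = 0;  M = 0;  N = sqrt(5)/5

Compute the unit normal N̂(u, v) = (-2*sqrt(5)*u*cos(v)/(5*Abs(u)), -2*sqrt(5)*u*sin(v)/(5*Abs(u)), sqrt(5)*u/(5*Abs(u))), and the second partials r_uu, r_uv, r_vv. Take dot products:
  L(u, v) = r_uu · N̂ = 0,
  M(u, v) = r_uv · N̂ = 0,
  N(u, v) = r_vv · N̂ = 2*sqrt(5)*u^2/(5*Abs(u)).
Evaluating at (u, v) = (1/2, pi/3):
  L = 0, M = 0, N = sqrt(5)/5.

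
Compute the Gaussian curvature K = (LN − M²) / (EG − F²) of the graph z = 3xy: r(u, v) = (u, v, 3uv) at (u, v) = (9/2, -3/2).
K = -36/165649

Coefficients of the first fundamental form: E = 9*v^2 + 1, F = 9*u*v, G = 9*u^2 + 1.
Coefficients of the second fundamental form: L = 0, M = 3/sqrt(9*u^2 + 9*v^2 + 1), N = 0.
Assemble K = (LN − M²)/(EG − F²) = -9/(81*u^4 + 162*u^2*v^2 + 18*u^2 + 81*v^4 + 18*v^2 + 1). At (u, v) = (9/2, -3/2): K = -36/165649.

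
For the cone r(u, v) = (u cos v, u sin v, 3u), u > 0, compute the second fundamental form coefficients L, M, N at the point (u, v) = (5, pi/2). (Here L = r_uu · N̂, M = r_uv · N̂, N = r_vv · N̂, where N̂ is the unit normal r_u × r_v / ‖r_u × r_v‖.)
L = 0;  M = 0;  N = 3*sqrt(10)/2

Compute the unit normal N̂(u, v) = (-3*sqrt(10)*u*cos(v)/(10*Abs(u)), -3*sqrt(10)*u*sin(v)/(10*Abs(u)), sqrt(10)*u/(10*Abs(u))), and the second partials r_uu, r_uv, r_vv. Take dot products:
  L(u, v) = r_uu · N̂ = 0,
  M(u, v) = r_uv · N̂ = 0,
  N(u, v) = r_vv · N̂ = 3*sqrt(10)*u^2/(10*Abs(u)).
Evaluating at (u, v) = (5, pi/2):
  L = 0, M = 0, N = 3*sqrt(10)/2.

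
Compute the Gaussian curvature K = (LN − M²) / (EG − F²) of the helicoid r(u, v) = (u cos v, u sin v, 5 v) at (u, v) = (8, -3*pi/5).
K = -25/7921

Coefficients of the first fundamental form: E = 1, F = 0, G = u^2 + 25.
Coefficients of the second fundamental form: L = 0, M = -5/sqrt(u^2 + 25), N = 0.
Assemble K = (LN − M²)/(EG − F²) = -25/(u^2 + 25)^2. At (u, v) = (8, -3*pi/5): K = -25/7921.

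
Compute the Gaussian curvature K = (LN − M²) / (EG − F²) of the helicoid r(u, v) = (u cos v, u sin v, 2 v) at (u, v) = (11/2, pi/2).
K = -64/18769

Coefficients of the first fundamental form: E = 1, F = 0, G = u^2 + 4.
Coefficients of the second fundamental form: L = 0, M = -2/sqrt(u^2 + 4), N = 0.
Assemble K = (LN − M²)/(EG − F²) = -4/(u^2 + 4)^2. At (u, v) = (11/2, pi/2): K = -64/18769.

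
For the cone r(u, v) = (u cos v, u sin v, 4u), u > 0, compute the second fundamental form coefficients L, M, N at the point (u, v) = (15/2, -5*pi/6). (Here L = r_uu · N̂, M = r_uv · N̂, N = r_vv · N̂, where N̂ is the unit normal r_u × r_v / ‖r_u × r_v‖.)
L = 0;  M = 0;  N = 30*sqrt(17)/17

Compute the unit normal N̂(u, v) = (-4*sqrt(17)*u*cos(v)/(17*Abs(u)), -4*sqrt(17)*u*sin(v)/(17*Abs(u)), sqrt(17)*u/(17*Abs(u))), and the second partials r_uu, r_uv, r_vv. Take dot products:
  L(u, v) = r_uu · N̂ = 0,
  M(u, v) = r_uv · N̂ = 0,
  N(u, v) = r_vv · N̂ = 4*sqrt(17)*u^2/(17*Abs(u)).
Evaluating at (u, v) = (15/2, -5*pi/6):
  L = 0, M = 0, N = 30*sqrt(17)/17.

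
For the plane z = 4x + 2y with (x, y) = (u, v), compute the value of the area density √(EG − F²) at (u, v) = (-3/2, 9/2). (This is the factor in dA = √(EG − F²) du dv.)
√(EG − F²)|_{(-3/2, 9/2)} = sqrt(21)

E = 17, F = 8, G = 5, so EG − F² = 21. Taking the positive square root: √(EG − F²) = sqrt(21). At (u, v) = (-3/2, 9/2): sqrt(21).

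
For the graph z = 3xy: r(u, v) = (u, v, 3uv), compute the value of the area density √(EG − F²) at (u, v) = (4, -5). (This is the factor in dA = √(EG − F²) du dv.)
√(EG − F²)|_{(4, -5)} = sqrt(370)

E = 9*v^2 + 1, F = 9*u*v, G = 9*u^2 + 1, so EG − F² = 9*u^2 + 9*v^2 + 1. Taking the positive square root: √(EG − F²) = sqrt(9*u^2 + 9*v^2 + 1). At (u, v) = (4, -5): sqrt(370).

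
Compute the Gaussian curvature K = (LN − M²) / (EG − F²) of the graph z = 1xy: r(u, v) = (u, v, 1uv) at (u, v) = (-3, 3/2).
K = -16/2401

Coefficients of the first fundamental form: E = v^2 + 1, F = u*v, G = u^2 + 1.
Coefficients of the second fundamental form: L = 0, M = 1/sqrt(u^2 + v^2 + 1), N = 0.
Assemble K = (LN − M²)/(EG − F²) = 1/((u^2*v^2 - (u^2 + 1)*(v^2 + 1))*(u^2 + v^2 + 1)). At (u, v) = (-3, 3/2): K = -16/2401.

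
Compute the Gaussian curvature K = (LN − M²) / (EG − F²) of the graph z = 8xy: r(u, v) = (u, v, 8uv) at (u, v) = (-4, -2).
K = -64/1640961

Coefficients of the first fundamental form: E = 64*v^2 + 1, F = 64*u*v, G = 64*u^2 + 1.
Coefficients of the second fundamental form: L = 0, M = 8/sqrt(64*u^2 + 64*v^2 + 1), N = 0.
Assemble K = (LN − M²)/(EG − F²) = -64/(4096*u^4 + 8192*u^2*v^2 + 128*u^2 + 4096*v^4 + 128*v^2 + 1). At (u, v) = (-4, -2): K = -64/1640961.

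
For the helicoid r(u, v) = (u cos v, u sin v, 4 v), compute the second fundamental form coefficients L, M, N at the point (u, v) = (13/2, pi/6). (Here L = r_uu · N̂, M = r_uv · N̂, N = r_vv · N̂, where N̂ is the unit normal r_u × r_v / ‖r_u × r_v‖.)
L = 0;  M = -8*sqrt(233)/233;  N = 0

Compute the unit normal N̂(u, v) = (4*sin(v)/sqrt(u^2 + 16), -4*cos(v)/sqrt(u^2 + 16), u/sqrt(u^2 + 16)), and the second partials r_uu, r_uv, r_vv. Take dot products:
  L(u, v) = r_uu · N̂ = 0,
  M(u, v) = r_uv · N̂ = -4/sqrt(u^2 + 16),
  N(u, v) = r_vv · N̂ = 0.
Evaluating at (u, v) = (13/2, pi/6):
  L = 0, M = -8*sqrt(233)/233, N = 0.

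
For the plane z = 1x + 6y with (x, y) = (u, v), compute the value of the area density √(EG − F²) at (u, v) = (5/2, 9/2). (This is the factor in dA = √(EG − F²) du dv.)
√(EG − F²)|_{(5/2, 9/2)} = sqrt(38)

E = 2, F = 6, G = 37, so EG − F² = 38. Taking the positive square root: √(EG − F²) = sqrt(38). At (u, v) = (5/2, 9/2): sqrt(38).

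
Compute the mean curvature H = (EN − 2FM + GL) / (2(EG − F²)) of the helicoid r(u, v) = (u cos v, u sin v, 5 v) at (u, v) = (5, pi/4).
H = 0

With E = 1, F = 0, G = u^2 + 25, L = 0, M = -5/sqrt(u^2 + 25), N = 0, assemble
  H = (EN − 2FM + GL) / (2(EG − F²)) = 0.
At (u, v) = (5, pi/4): H = 0.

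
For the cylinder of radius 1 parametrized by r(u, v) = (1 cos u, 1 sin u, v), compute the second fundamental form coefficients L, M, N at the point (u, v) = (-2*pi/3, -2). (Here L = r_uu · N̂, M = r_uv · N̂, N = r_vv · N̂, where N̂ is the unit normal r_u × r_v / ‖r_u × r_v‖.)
L = -1;  M = 0;  N = 0

Compute the unit normal N̂(u, v) = (cos(u), sin(u), 0), and the second partials r_uu, r_uv, r_vv. Take dot products:
  L(u, v) = r_uu · N̂ = -1,
  M(u, v) = r_uv · N̂ = 0,
  N(u, v) = r_vv · N̂ = 0.
Evaluating at (u, v) = (-2*pi/3, -2):
  L = -1, M = 0, N = 0.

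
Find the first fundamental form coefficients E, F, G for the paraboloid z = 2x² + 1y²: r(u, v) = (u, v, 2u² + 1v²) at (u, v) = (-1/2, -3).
E = 5;  F = 12;  G = 37

Partials: r_u = (1, 0, 4*u), r_v = (0, 1, 2*v). As functions of (u, v):
  E = r_u · r_u = 16*u^2 + 1,
  F = r_u · r_v = 8*u*v,
  G = r_v · r_v = 4*v^2 + 1.
Evaluating at (u, v) = (-1/2, -3): E = 5, F = 12, G = 37.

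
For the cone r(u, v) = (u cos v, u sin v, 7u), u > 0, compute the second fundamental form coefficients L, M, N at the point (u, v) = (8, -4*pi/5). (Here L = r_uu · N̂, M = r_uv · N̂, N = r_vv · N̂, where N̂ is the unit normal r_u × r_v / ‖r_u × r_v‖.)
L = 0;  M = 0;  N = 28*sqrt(2)/5

Compute the unit normal N̂(u, v) = (-7*sqrt(2)*u*cos(v)/(10*Abs(u)), -7*sqrt(2)*u*sin(v)/(10*Abs(u)), sqrt(2)*u/(10*Abs(u))), and the second partials r_uu, r_uv, r_vv. Take dot products:
  L(u, v) = r_uu · N̂ = 0,
  M(u, v) = r_uv · N̂ = 0,
  N(u, v) = r_vv · N̂ = 7*sqrt(2)*u^2/(10*Abs(u)).
Evaluating at (u, v) = (8, -4*pi/5):
  L = 0, M = 0, N = 28*sqrt(2)/5.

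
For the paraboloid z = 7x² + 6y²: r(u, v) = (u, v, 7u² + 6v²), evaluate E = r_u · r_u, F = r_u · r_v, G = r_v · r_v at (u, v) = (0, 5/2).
E = 1;  F = 0;  G = 901

Partials: r_u = (1, 0, 14*u), r_v = (0, 1, 12*v). As functions of (u, v):
  E = r_u · r_u = 196*u^2 + 1,
  F = r_u · r_v = 168*u*v,
  G = r_v · r_v = 144*v^2 + 1.
Evaluating at (u, v) = (0, 5/2): E = 1, F = 0, G = 901.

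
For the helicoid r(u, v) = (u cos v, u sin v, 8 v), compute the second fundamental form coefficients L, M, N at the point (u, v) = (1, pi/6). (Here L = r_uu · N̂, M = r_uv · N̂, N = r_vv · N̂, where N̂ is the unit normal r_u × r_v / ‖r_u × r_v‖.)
L = 0;  M = -8*sqrt(65)/65;  N = 0

Compute the unit normal N̂(u, v) = (8*sin(v)/sqrt(u^2 + 64), -8*cos(v)/sqrt(u^2 + 64), u/sqrt(u^2 + 64)), and the second partials r_uu, r_uv, r_vv. Take dot products:
  L(u, v) = r_uu · N̂ = 0,
  M(u, v) = r_uv · N̂ = -8/sqrt(u^2 + 64),
  N(u, v) = r_vv · N̂ = 0.
Evaluating at (u, v) = (1, pi/6):
  L = 0, M = -8*sqrt(65)/65, N = 0.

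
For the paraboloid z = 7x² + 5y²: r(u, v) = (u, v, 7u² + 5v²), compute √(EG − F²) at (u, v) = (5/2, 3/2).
√(EG − F²)|_{(5/2, 3/2)} = sqrt(1451)

E = 196*u^2 + 1, F = 140*u*v, G = 100*v^2 + 1; EG − F² = 196*u^2 + 100*v^2 + 1; √(EG − F²) = sqrt(196*u^2 + 100*v^2 + 1). At the given point: sqrt(1451).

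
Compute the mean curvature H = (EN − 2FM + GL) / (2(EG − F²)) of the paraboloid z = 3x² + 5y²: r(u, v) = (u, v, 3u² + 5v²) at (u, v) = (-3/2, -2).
H = 1613*sqrt(482)/232324

With E = 36*u^2 + 1, F = 60*u*v, G = 100*v^2 + 1, L = 6/sqrt(36*u^2 + 100*v^2 + 1), M = 0, N = 10/sqrt(36*u^2 + 100*v^2 + 1), assemble
  H = (EN − 2FM + GL) / (2(EG − F²)) = 4*(45*u^2 + 75*v^2 + 2)/(36*u^2 + 100*v^2 + 1)^(3/2).
At (u, v) = (-3/2, -2): H = 1613*sqrt(482)/232324.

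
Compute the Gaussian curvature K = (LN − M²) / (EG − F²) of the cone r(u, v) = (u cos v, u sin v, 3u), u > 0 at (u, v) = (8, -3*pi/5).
K = 0

Coefficients of the first fundamental form: E = 10, F = 0, G = u^2.
Coefficients of the second fundamental form: L = 0, M = 0, N = 3*sqrt(10)*u^2/(10*Abs(u)).
Assemble K = (LN − M²)/(EG − F²) = 0. At (u, v) = (8, -3*pi/5): K = 0.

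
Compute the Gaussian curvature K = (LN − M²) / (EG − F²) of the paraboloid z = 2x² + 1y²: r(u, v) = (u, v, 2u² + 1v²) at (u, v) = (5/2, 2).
K = 8/13689

Coefficients of the first fundamental form: E = 16*u^2 + 1, F = 8*u*v, G = 4*v^2 + 1.
Coefficients of the second fundamental form: L = 4/sqrt(16*u^2 + 4*v^2 + 1), M = 0, N = 2/sqrt(16*u^2 + 4*v^2 + 1).
Assemble K = (LN − M²)/(EG − F²) = 8/(256*u^4 + 128*u^2*v^2 + 32*u^2 + 16*v^4 + 8*v^2 + 1). At (u, v) = (5/2, 2): K = 8/13689.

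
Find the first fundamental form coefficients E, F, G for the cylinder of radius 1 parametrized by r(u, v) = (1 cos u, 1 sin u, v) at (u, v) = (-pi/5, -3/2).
E = 1;  F = 0;  G = 1

Partials: r_u = (-sin(u), cos(u), 0), r_v = (0, 0, 1). As functions of (u, v):
  E = r_u · r_u = 1,
  F = r_u · r_v = 0,
  G = r_v · r_v = 1.
Evaluating at (u, v) = (-pi/5, -3/2): E = 1, F = 0, G = 1.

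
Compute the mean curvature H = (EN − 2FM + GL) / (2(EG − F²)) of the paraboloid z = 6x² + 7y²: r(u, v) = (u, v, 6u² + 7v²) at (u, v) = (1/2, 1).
H = 1441*sqrt(233)/54289

With E = 144*u^2 + 1, F = 168*u*v, G = 196*v^2 + 1, L = 12/sqrt(144*u^2 + 196*v^2 + 1), M = 0, N = 14/sqrt(144*u^2 + 196*v^2 + 1), assemble
  H = (EN − 2FM + GL) / (2(EG − F²)) = (1008*u^2 + 1176*v^2 + 13)/(144*u^2 + 196*v^2 + 1)^(3/2).
At (u, v) = (1/2, 1): H = 1441*sqrt(233)/54289.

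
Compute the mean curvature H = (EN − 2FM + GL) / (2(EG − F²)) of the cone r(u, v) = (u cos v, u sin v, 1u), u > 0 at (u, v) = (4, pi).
H = sqrt(2)/16

With E = 2, F = 0, G = u^2, L = 0, M = 0, N = sqrt(2)*u^2/(2*Abs(u)), assemble
  H = (EN − 2FM + GL) / (2(EG − F²)) = sqrt(2)/(4*Abs(u)).
At (u, v) = (4, pi): H = sqrt(2)/16.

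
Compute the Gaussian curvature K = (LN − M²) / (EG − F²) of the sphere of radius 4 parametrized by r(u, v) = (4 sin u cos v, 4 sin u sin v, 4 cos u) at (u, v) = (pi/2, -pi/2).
K = 1/16

Coefficients of the first fundamental form: E = 16, F = 0, G = 16*sin(u)^2.
Coefficients of the second fundamental form: L = -4*sin(u)/Abs(sin(u)), M = 0, N = -4*sin(u)^3/Abs(sin(u)).
Assemble K = (LN − M²)/(EG − F²) = 1/16. At (u, v) = (pi/2, -pi/2): K = 1/16.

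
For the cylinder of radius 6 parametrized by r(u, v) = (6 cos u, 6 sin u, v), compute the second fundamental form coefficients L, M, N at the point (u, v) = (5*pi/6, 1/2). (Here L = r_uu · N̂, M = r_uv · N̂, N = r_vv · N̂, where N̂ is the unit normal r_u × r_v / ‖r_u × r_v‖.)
L = -6;  M = 0;  N = 0

Compute the unit normal N̂(u, v) = (cos(u), sin(u), 0), and the second partials r_uu, r_uv, r_vv. Take dot products:
  L(u, v) = r_uu · N̂ = -6,
  M(u, v) = r_uv · N̂ = 0,
  N(u, v) = r_vv · N̂ = 0.
Evaluating at (u, v) = (5*pi/6, 1/2):
  L = -6, M = 0, N = 0.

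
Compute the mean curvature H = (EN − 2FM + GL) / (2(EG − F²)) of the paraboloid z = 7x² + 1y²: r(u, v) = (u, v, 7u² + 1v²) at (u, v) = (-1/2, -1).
H = 85*sqrt(6)/972

With E = 196*u^2 + 1, F = 28*u*v, G = 4*v^2 + 1, L = 14/sqrt(196*u^2 + 4*v^2 + 1), M = 0, N = 2/sqrt(196*u^2 + 4*v^2 + 1), assemble
  H = (EN − 2FM + GL) / (2(EG − F²)) = 4*(49*u^2 + 7*v^2 + 2)/(196*u^2 + 4*v^2 + 1)^(3/2).
At (u, v) = (-1/2, -1): H = 85*sqrt(6)/972.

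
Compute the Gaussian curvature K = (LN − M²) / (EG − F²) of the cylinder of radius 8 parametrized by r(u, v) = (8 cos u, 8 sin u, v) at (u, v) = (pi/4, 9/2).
K = 0

Coefficients of the first fundamental form: E = 64, F = 0, G = 1.
Coefficients of the second fundamental form: L = -8, M = 0, N = 0.
Assemble K = (LN − M²)/(EG − F²) = 0. At (u, v) = (pi/4, 9/2): K = 0.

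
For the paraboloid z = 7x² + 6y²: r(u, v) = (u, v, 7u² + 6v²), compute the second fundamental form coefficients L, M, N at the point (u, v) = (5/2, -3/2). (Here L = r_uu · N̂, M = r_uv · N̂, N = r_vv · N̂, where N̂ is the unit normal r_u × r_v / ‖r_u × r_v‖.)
L = 7*sqrt(62)/155;  M = 0;  N = 6*sqrt(62)/155

Compute the unit normal N̂(u, v) = (-14*u/sqrt(196*u^2 + 144*v^2 + 1), -12*v/sqrt(196*u^2 + 144*v^2 + 1), 1/sqrt(196*u^2 + 144*v^2 + 1)), and the second partials r_uu, r_uv, r_vv. Take dot products:
  L(u, v) = r_uu · N̂ = 14/sqrt(196*u^2 + 144*v^2 + 1),
  M(u, v) = r_uv · N̂ = 0,
  N(u, v) = r_vv · N̂ = 12/sqrt(196*u^2 + 144*v^2 + 1).
Evaluating at (u, v) = (5/2, -3/2):
  L = 7*sqrt(62)/155, M = 0, N = 6*sqrt(62)/155.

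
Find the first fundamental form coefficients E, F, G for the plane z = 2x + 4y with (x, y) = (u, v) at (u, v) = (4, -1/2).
E = 5;  F = 8;  G = 17

Partials: r_u = (1, 0, 2), r_v = (0, 1, 4). As functions of (u, v):
  E = r_u · r_u = 5,
  F = r_u · r_v = 8,
  G = r_v · r_v = 17.
Evaluating at (u, v) = (4, -1/2): E = 5, F = 8, G = 17.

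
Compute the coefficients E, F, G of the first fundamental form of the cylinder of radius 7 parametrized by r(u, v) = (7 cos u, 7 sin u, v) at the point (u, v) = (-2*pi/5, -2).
E = 49;  F = 0;  G = 1

Partials: r_u = (-7*sin(u), 7*cos(u), 0), r_v = (0, 0, 1). As functions of (u, v):
  E = r_u · r_u = 49,
  F = r_u · r_v = 0,
  G = r_v · r_v = 1.
Evaluating at (u, v) = (-2*pi/5, -2): E = 49, F = 0, G = 1.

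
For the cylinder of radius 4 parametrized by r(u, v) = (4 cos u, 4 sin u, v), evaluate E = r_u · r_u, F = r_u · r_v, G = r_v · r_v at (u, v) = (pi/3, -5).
E = 16;  F = 0;  G = 1

Partials: r_u = (-4*sin(u), 4*cos(u), 0), r_v = (0, 0, 1). As functions of (u, v):
  E = r_u · r_u = 16,
  F = r_u · r_v = 0,
  G = r_v · r_v = 1.
Evaluating at (u, v) = (pi/3, -5): E = 16, F = 0, G = 1.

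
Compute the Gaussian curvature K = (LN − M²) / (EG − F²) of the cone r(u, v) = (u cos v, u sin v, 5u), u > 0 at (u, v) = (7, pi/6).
K = 0

Coefficients of the first fundamental form: E = 26, F = 0, G = u^2.
Coefficients of the second fundamental form: L = 0, M = 0, N = 5*sqrt(26)*u^2/(26*Abs(u)).
Assemble K = (LN − M²)/(EG − F²) = 0. At (u, v) = (7, pi/6): K = 0.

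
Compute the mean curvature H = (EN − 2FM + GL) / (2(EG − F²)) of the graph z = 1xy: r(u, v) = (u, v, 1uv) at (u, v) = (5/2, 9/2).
H = -9*sqrt(110)/1210

With E = v^2 + 1, F = u*v, G = u^2 + 1, L = 0, M = 1/sqrt(u^2 + v^2 + 1), N = 0, assemble
  H = (EN − 2FM + GL) / (2(EG − F²)) = -u*v/(u^2 + v^2 + 1)^(3/2).
At (u, v) = (5/2, 9/2): H = -9*sqrt(110)/1210.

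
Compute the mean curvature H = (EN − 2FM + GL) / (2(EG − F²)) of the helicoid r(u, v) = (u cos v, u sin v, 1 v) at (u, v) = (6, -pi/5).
H = 0

With E = 1, F = 0, G = u^2 + 1, L = 0, M = -1/sqrt(u^2 + 1), N = 0, assemble
  H = (EN − 2FM + GL) / (2(EG − F²)) = 0.
At (u, v) = (6, -pi/5): H = 0.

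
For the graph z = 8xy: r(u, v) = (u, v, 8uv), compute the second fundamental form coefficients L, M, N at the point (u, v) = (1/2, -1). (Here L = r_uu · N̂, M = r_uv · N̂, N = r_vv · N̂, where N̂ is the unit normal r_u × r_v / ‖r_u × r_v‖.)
L = 0;  M = 8/9;  N = 0

Compute the unit normal N̂(u, v) = (-8*v/sqrt(64*u^2 + 64*v^2 + 1), -8*u/sqrt(64*u^2 + 64*v^2 + 1), 1/sqrt(64*u^2 + 64*v^2 + 1)), and the second partials r_uu, r_uv, r_vv. Take dot products:
  L(u, v) = r_uu · N̂ = 0,
  M(u, v) = r_uv · N̂ = 8/sqrt(64*u^2 + 64*v^2 + 1),
  N(u, v) = r_vv · N̂ = 0.
Evaluating at (u, v) = (1/2, -1):
  L = 0, M = 8/9, N = 0.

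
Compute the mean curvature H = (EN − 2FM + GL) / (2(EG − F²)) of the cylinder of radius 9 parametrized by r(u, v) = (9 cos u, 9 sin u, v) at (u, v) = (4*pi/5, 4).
H = -1/18

With E = 81, F = 0, G = 1, L = -9, M = 0, N = 0, assemble
  H = (EN − 2FM + GL) / (2(EG − F²)) = -1/18.
At (u, v) = (4*pi/5, 4): H = -1/18.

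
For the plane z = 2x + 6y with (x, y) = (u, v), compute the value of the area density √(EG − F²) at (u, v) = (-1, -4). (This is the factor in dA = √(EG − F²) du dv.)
√(EG − F²)|_{(-1, -4)} = sqrt(41)

E = 5, F = 12, G = 37, so EG − F² = 41. Taking the positive square root: √(EG − F²) = sqrt(41). At (u, v) = (-1, -4): sqrt(41).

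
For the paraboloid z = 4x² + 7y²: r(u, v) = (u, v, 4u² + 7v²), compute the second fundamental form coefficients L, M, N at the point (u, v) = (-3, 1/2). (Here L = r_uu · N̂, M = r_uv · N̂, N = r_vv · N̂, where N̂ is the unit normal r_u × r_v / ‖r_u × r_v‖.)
L = 4*sqrt(626)/313;  M = 0;  N = 7*sqrt(626)/313

Compute the unit normal N̂(u, v) = (-8*u/sqrt(64*u^2 + 196*v^2 + 1), -14*v/sqrt(64*u^2 + 196*v^2 + 1), 1/sqrt(64*u^2 + 196*v^2 + 1)), and the second partials r_uu, r_uv, r_vv. Take dot products:
  L(u, v) = r_uu · N̂ = 8/sqrt(64*u^2 + 196*v^2 + 1),
  M(u, v) = r_uv · N̂ = 0,
  N(u, v) = r_vv · N̂ = 14/sqrt(64*u^2 + 196*v^2 + 1).
Evaluating at (u, v) = (-3, 1/2):
  L = 4*sqrt(626)/313, M = 0, N = 7*sqrt(626)/313.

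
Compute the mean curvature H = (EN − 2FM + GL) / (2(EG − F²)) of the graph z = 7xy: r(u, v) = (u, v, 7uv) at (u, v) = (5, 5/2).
H = -34300*sqrt(681)/12521547

With E = 49*v^2 + 1, F = 49*u*v, G = 49*u^2 + 1, L = 0, M = 7/sqrt(49*u^2 + 49*v^2 + 1), N = 0, assemble
  H = (EN − 2FM + GL) / (2(EG − F²)) = -343*u*v/(49*u^2 + 49*v^2 + 1)^(3/2).
At (u, v) = (5, 5/2): H = -34300*sqrt(681)/12521547.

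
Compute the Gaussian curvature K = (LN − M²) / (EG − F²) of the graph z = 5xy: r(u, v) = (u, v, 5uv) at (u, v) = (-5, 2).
K = -25/527076

Coefficients of the first fundamental form: E = 25*v^2 + 1, F = 25*u*v, G = 25*u^2 + 1.
Coefficients of the second fundamental form: L = 0, M = 5/sqrt(25*u^2 + 25*v^2 + 1), N = 0.
Assemble K = (LN − M²)/(EG − F²) = -25/(625*u^4 + 1250*u^2*v^2 + 50*u^2 + 625*v^4 + 50*v^2 + 1). At (u, v) = (-5, 2): K = -25/527076.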